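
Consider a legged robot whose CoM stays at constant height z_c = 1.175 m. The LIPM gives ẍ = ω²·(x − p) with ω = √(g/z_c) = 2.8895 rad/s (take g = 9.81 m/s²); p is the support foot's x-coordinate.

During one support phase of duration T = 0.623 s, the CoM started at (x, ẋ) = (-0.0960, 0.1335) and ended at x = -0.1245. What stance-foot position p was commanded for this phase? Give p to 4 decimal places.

p = -0.0180

ωT = 2.8895·0.623 = 1.800158; cosh(ωT) = 3.107940, sinh(ωT) = 2.942667
x(T) = p + (x₀−p)·cosh(ωT) + (ẋ₀/ω)·sinh(ωT) ⇒ p·(1 − cosh) = x(T) − x₀·cosh − (ẋ₀/ω)·sinh
numerator   = -0.1245 − (-0.0960)·3.107940 − (0.1335/2.8895)·2.942667 = 0.037906
denominator = 1 − 3.107940 = -2.107940
p = 0.037906 / -2.107940 = -0.0180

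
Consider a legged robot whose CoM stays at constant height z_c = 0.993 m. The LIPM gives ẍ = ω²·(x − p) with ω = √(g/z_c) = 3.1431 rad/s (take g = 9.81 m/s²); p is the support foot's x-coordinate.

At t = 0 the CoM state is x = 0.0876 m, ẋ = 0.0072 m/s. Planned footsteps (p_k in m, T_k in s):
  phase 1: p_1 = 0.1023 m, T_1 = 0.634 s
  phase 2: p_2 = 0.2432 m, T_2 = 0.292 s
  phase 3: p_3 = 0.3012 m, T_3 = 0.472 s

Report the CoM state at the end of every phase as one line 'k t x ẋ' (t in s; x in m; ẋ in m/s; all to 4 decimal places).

1 0.6340 0.0556 -0.1394
2 0.9260 -0.0757 -0.8227
3 1.3980 -1.1197 -4.3839

phase 1: p=0.1023, T=0.634, ωT=1.992725, cosh=3.735911, sinh=3.599588; start (x,ẋ)=(0.087600, 0.007200) → end (x,ẋ)=(0.055628, -0.139415)
phase 2: p=0.2432, T=0.292, ωT=0.917785, cosh=1.451571, sinh=1.052168; start (x,ẋ)=(0.055628, -0.139415) → end (x,ẋ)=(-0.075744, -0.822685)
phase 3: p=0.3012, T=0.472, ωT=1.483543, cosh=2.317685, sinh=2.090853; start (x,ẋ)=(-0.075744, -0.822685) → end (x,ẋ)=(-1.119705, -4.383913)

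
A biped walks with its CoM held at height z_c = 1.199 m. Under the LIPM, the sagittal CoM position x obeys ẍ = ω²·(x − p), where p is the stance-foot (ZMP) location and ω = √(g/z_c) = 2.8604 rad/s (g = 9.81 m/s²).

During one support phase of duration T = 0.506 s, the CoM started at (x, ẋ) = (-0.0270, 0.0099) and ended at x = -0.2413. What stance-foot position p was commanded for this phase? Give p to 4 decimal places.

p = 0.1509

ωT = 2.8604·0.506 = 1.447362; cosh(ωT) = 2.243537, sinh(ωT) = 2.008348
x(T) = p + (x₀−p)·cosh(ωT) + (ẋ₀/ω)·sinh(ωT) ⇒ p·(1 − cosh) = x(T) − x₀·cosh − (ẋ₀/ω)·sinh
numerator   = -0.2413 − (-0.0270)·2.243537 − (0.0099/2.8604)·2.008348 = -0.187675
denominator = 1 − 2.243537 = -1.243537
p = -0.187675 / -1.243537 = 0.1509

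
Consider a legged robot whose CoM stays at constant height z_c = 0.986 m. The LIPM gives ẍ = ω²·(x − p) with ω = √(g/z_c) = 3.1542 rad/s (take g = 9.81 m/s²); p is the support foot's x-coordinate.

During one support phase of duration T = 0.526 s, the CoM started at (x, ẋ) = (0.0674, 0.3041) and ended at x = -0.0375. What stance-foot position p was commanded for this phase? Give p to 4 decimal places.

p = 0.2700

ωT = 3.1542·0.526 = 1.659109; cosh(ωT) = 2.722468, sinh(ωT) = 2.532160
x(T) = p + (x₀−p)·cosh(ωT) + (ẋ₀/ω)·sinh(ωT) ⇒ p·(1 − cosh) = x(T) − x₀·cosh − (ẋ₀/ω)·sinh
numerator   = -0.0375 − (0.0674)·2.722468 − (0.3041/3.1542)·2.532160 = -0.465123
denominator = 1 − 2.722468 = -1.722468
p = -0.465123 / -1.722468 = 0.2700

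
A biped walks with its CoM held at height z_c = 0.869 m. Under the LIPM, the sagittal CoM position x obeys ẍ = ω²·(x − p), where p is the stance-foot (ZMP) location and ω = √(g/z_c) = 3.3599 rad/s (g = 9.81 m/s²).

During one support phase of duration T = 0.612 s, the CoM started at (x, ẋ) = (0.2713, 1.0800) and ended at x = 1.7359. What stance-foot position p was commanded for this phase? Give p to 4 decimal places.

ωT = 3.3599·0.612 = 2.056259; cosh(ωT) = 3.972302, sinh(ωT) = 3.844370
x(T) = p + (x₀−p)·cosh(ωT) + (ẋ₀/ω)·sinh(ωT) ⇒ p·(1 − cosh) = x(T) − x₀·cosh − (ẋ₀/ω)·sinh
numerator   = 1.7359 − (0.2713)·3.972302 − (1.0800/3.3599)·3.844370 = -0.577512
denominator = 1 − 3.972302 = -2.972302
p = -0.577512 / -2.972302 = 0.1943

p = 0.1943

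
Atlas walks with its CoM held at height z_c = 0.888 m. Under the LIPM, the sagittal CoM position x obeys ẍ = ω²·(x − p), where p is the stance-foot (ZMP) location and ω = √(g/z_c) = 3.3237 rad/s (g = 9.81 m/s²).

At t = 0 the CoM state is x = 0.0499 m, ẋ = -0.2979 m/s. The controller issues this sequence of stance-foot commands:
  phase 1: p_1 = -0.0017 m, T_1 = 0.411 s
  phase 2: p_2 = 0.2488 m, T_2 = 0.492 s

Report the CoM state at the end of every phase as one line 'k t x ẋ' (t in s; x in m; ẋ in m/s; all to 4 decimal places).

1 0.4110 -0.0582 -0.3076
2 0.9030 -0.7971 -3.3375

phase 1: p=-0.0017, T=0.411, ωT=1.366041, cosh=2.087458, sinh=1.832343; start (x,ẋ)=(0.049900, -0.297900) → end (x,ẋ)=(-0.058218, -0.307602)
phase 2: p=0.2488, T=0.492, ωT=1.635260, cosh=2.662848, sinh=2.467946; start (x,ẋ)=(-0.058218, -0.307602) → end (x,ẋ)=(-0.797146, -3.337479)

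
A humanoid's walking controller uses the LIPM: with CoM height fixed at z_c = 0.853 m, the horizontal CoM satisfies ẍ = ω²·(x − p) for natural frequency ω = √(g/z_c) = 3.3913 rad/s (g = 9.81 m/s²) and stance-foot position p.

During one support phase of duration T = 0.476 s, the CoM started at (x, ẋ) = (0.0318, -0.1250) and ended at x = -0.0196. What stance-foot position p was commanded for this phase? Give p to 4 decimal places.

p = 0.0085

ωT = 3.3913·0.476 = 1.614259; cosh(ωT) = 2.611600, sinh(ωT) = 2.412562
x(T) = p + (x₀−p)·cosh(ωT) + (ẋ₀/ω)·sinh(ωT) ⇒ p·(1 − cosh) = x(T) − x₀·cosh − (ẋ₀/ω)·sinh
numerator   = -0.0196 − (0.0318)·2.611600 − (-0.1250/3.3913)·2.412562 = -0.013724
denominator = 1 − 2.611600 = -1.611600
p = -0.013724 / -1.611600 = 0.0085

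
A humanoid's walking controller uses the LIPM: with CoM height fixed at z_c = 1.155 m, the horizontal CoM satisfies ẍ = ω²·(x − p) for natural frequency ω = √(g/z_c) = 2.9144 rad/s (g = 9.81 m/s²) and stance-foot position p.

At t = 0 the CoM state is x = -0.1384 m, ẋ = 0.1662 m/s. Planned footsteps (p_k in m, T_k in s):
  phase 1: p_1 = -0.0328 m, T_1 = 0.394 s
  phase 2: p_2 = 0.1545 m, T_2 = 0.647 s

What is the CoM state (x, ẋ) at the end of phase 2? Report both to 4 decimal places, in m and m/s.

phase 1: p=-0.0328, T=0.394, ωT=1.148274, cosh=1.734965, sinh=1.417781; start (x,ẋ)=(-0.138400, 0.166200) → end (x,ẋ)=(-0.135160, -0.147986)
phase 2: p=0.1545, T=0.647, ωT=1.885617, cosh=3.371077, sinh=3.219341; start (x,ẋ)=(-0.135160, -0.147986) → end (x,ẋ)=(-0.985437, -3.216594)

x = -0.9854, ẋ = -3.2166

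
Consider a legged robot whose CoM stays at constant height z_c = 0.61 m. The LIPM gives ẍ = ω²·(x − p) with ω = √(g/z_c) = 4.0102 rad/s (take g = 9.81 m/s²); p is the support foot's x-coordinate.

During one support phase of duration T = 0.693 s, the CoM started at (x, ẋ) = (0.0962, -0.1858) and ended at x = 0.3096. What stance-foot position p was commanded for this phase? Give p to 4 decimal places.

ωT = 4.0102·0.693 = 2.779069; cosh(ωT) = 8.083055, sinh(ωT) = 8.020959
x(T) = p + (x₀−p)·cosh(ωT) + (ẋ₀/ω)·sinh(ωT) ⇒ p·(1 − cosh) = x(T) − x₀·cosh − (ẋ₀/ω)·sinh
numerator   = 0.3096 − (0.0962)·8.083055 − (-0.1858/4.0102)·8.020959 = -0.096364
denominator = 1 − 8.083055 = -7.083055
p = -0.096364 / -7.083055 = 0.0136

p = 0.0136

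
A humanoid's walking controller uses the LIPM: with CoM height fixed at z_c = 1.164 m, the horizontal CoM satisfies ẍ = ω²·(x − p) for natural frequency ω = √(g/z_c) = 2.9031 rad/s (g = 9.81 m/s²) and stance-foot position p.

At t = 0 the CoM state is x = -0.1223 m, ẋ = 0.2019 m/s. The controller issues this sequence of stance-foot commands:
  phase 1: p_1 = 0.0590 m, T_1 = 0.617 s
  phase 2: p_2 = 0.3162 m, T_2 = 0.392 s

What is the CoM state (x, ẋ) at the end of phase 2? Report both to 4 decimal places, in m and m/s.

x = -1.1787, ẋ = -4.0615

phase 1: p=0.0590, T=0.617, ωT=1.791213, cosh=3.081739, sinh=2.914981; start (x,ẋ)=(-0.122300, 0.201900) → end (x,ẋ)=(-0.296993, -0.912045)
phase 2: p=0.3162, T=0.392, ωT=1.138015, cosh=1.720511, sinh=1.400057; start (x,ẋ)=(-0.296993, -0.912045) → end (x,ẋ)=(-1.178651, -4.061510)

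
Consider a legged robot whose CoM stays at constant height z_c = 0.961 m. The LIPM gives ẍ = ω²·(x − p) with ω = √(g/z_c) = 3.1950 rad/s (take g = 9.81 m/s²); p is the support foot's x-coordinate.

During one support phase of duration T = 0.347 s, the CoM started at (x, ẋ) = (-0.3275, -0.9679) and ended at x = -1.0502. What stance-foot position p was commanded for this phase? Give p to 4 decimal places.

ωT = 3.1950·0.347 = 1.108665; cosh(ωT) = 1.680155, sinh(ωT) = 1.350156
x(T) = p + (x₀−p)·cosh(ωT) + (ẋ₀/ω)·sinh(ωT) ⇒ p·(1 − cosh) = x(T) − x₀·cosh − (ẋ₀/ω)·sinh
numerator   = -1.0502 − (-0.3275)·1.680155 − (-0.9679/3.1950)·1.350156 = -0.090930
denominator = 1 − 1.680155 = -0.680155
p = -0.090930 / -0.680155 = 0.1337

p = 0.1337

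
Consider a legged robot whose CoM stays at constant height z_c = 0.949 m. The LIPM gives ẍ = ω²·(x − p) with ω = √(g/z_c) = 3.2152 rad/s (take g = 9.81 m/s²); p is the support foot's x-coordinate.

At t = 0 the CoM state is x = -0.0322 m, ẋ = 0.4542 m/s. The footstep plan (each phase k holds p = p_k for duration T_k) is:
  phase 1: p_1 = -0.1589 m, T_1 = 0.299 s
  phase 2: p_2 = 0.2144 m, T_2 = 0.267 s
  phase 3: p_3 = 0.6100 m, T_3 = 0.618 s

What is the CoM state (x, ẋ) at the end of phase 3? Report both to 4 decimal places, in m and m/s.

phase 1: p=-0.1589, T=0.299, ωT=0.961345, cosh=1.498795, sinh=1.116416; start (x,ẋ)=(-0.032200, 0.454200) → end (x,ẋ)=(0.188710, 1.135542)
phase 2: p=0.2144, T=0.267, ωT=0.858458, cosh=1.391668, sinh=0.967853; start (x,ẋ)=(0.188710, 1.135542) → end (x,ẋ)=(0.520473, 1.500353)
phase 3: p=0.6100, T=0.618, ωT=1.986994, cosh=3.715340, sinh=3.578233; start (x,ẋ)=(0.520473, 1.500353) → end (x,ẋ)=(1.947137, 4.544338)

x = 1.9471, ẋ = 4.5443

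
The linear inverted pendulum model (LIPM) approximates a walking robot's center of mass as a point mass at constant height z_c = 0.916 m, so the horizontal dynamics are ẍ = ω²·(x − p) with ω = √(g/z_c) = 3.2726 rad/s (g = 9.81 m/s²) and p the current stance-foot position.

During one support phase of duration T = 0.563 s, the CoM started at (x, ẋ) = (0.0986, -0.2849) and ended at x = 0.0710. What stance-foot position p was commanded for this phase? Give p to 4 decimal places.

p = -0.0089

ωT = 3.2726·0.563 = 1.842474; cosh(ωT) = 3.235279, sinh(ωT) = 3.076854
x(T) = p + (x₀−p)·cosh(ωT) + (ẋ₀/ω)·sinh(ωT) ⇒ p·(1 − cosh) = x(T) − x₀·cosh − (ẋ₀/ω)·sinh
numerator   = 0.0710 − (0.0986)·3.235279 − (-0.2849/3.2726)·3.076854 = 0.019861
denominator = 1 − 3.235279 = -2.235279
p = 0.019861 / -2.235279 = -0.0089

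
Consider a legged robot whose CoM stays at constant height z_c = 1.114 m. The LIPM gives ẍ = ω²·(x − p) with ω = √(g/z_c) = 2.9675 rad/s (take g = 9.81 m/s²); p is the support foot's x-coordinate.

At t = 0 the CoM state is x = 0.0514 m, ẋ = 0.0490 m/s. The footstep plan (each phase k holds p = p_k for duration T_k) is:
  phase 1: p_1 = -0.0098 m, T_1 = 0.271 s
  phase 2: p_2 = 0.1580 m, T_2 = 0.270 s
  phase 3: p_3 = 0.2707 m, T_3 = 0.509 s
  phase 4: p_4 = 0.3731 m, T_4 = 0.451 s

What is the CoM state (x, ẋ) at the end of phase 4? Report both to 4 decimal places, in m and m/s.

x = -0.7006, ẋ = -3.0758

phase 1: p=-0.0098, T=0.271, ωT=0.804192, cosh=1.341170, sinh=0.893721; start (x,ẋ)=(0.051400, 0.049000) → end (x,ẋ)=(0.087037, 0.228027)
phase 2: p=0.1580, T=0.270, ωT=0.801225, cosh=1.338524, sinh=0.889745; start (x,ẋ)=(0.087037, 0.228027) → end (x,ẋ)=(0.131383, 0.117854)
phase 3: p=0.2707, T=0.509, ωT=1.510458, cosh=2.374806, sinh=2.153997; start (x,ẋ)=(0.131383, 0.117854) → end (x,ẋ)=(0.025396, -0.610628)
phase 4: p=0.3731, T=0.451, ωT=1.338342, cosh=2.037499, sinh=1.775219; start (x,ẋ)=(0.025396, -0.610628) → end (x,ẋ)=(-0.700636, -3.075844)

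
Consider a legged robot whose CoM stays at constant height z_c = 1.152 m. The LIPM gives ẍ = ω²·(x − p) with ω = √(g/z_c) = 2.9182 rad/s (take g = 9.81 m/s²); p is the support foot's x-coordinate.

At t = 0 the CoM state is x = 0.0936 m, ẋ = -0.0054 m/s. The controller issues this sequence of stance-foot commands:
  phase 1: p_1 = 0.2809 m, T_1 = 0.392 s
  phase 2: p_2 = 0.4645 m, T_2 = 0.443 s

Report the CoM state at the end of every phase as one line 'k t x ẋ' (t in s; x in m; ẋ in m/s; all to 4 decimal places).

1 0.3920 -0.0455 -0.7802
2 0.8350 -0.9847 -4.0347

phase 1: p=0.2809, T=0.392, ωT=1.143934, cosh=1.728829, sinh=1.410266; start (x,ẋ)=(0.093600, -0.005400) → end (x,ẋ)=(-0.045519, -0.780157)
phase 2: p=0.4645, T=0.443, ωT=1.292763, cosh=1.958674, sinh=1.684162; start (x,ẋ)=(-0.045519, -0.780157) → end (x,ẋ)=(-0.984709, -4.034677)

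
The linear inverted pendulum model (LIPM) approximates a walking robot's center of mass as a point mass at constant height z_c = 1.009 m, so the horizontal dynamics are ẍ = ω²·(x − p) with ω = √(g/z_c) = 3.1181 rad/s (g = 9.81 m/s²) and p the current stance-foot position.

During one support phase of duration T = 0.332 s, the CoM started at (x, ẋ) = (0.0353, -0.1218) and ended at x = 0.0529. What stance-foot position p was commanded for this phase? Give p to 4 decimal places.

ωT = 3.1181·0.332 = 1.035209; cosh(ωT) = 1.585424, sinh(ωT) = 1.230272
x(T) = p + (x₀−p)·cosh(ωT) + (ẋ₀/ω)·sinh(ωT) ⇒ p·(1 − cosh) = x(T) − x₀·cosh − (ẋ₀/ω)·sinh
numerator   = 0.0529 − (0.0353)·1.585424 − (-0.1218/3.1181)·1.230272 = 0.044992
denominator = 1 − 1.585424 = -0.585424
p = 0.044992 / -0.585424 = -0.0769

p = -0.0769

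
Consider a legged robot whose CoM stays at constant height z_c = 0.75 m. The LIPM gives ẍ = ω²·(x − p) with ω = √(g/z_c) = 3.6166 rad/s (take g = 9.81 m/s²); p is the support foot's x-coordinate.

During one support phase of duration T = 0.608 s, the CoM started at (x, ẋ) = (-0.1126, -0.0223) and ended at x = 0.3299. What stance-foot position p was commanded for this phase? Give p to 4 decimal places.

p = -0.2445

ωT = 3.6166·0.608 = 2.198893; cosh(ωT) = 4.562976, sinh(ωT) = 4.452050
x(T) = p + (x₀−p)·cosh(ωT) + (ẋ₀/ω)·sinh(ωT) ⇒ p·(1 − cosh) = x(T) − x₀·cosh − (ẋ₀/ω)·sinh
numerator   = 0.3299 − (-0.1126)·4.562976 − (-0.0223/3.6166)·4.452050 = 0.871143
denominator = 1 − 4.562976 = -3.562976
p = 0.871143 / -3.562976 = -0.2445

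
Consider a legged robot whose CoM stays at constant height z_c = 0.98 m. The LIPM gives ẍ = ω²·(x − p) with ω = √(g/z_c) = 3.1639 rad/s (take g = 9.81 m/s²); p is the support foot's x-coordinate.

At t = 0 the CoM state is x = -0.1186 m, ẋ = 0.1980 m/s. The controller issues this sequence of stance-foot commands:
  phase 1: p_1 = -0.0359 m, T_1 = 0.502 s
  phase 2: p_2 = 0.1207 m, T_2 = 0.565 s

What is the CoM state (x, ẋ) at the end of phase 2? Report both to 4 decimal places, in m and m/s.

phase 1: p=-0.0359, T=0.502, ωT=1.588278, cosh=2.549794, sinh=2.345517; start (x,ẋ)=(-0.118600, 0.198000) → end (x,ẋ)=(-0.099983, -0.108856)
phase 2: p=0.1207, T=0.565, ωT=1.787603, cosh=3.071238, sinh=2.903878; start (x,ẋ)=(-0.099983, -0.108856) → end (x,ẋ)=(-0.656980, -2.361867)

x = -0.6570, ẋ = -2.3619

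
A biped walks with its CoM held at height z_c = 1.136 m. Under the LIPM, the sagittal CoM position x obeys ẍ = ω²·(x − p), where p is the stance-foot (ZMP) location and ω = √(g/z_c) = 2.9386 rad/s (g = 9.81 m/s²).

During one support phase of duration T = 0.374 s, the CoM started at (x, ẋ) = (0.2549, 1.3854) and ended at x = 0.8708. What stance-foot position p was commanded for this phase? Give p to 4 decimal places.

ωT = 2.9386·0.374 = 1.099036; cosh(ωT) = 1.667232, sinh(ωT) = 1.334040
x(T) = p + (x₀−p)·cosh(ωT) + (ẋ₀/ω)·sinh(ωT) ⇒ p·(1 − cosh) = x(T) − x₀·cosh − (ẋ₀/ω)·sinh
numerator   = 0.8708 − (0.2549)·1.667232 − (1.3854/2.9386)·1.334040 = -0.183109
denominator = 1 − 1.667232 = -0.667232
p = -0.183109 / -0.667232 = 0.2744

p = 0.2744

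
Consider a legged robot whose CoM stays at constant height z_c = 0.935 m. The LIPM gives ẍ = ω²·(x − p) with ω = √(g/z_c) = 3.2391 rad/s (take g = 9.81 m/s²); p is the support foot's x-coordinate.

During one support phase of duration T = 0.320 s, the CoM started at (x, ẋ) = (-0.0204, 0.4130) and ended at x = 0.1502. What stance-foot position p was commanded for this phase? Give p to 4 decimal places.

ωT = 3.2391·0.320 = 1.036512; cosh(ωT) = 1.587028, sinh(ωT) = 1.232338
x(T) = p + (x₀−p)·cosh(ωT) + (ẋ₀/ω)·sinh(ωT) ⇒ p·(1 − cosh) = x(T) − x₀·cosh − (ẋ₀/ω)·sinh
numerator   = 0.1502 − (-0.0204)·1.587028 − (0.4130/3.2391)·1.232338 = 0.025447
denominator = 1 − 1.587028 = -0.587028
p = 0.025447 / -0.587028 = -0.0433

p = -0.0433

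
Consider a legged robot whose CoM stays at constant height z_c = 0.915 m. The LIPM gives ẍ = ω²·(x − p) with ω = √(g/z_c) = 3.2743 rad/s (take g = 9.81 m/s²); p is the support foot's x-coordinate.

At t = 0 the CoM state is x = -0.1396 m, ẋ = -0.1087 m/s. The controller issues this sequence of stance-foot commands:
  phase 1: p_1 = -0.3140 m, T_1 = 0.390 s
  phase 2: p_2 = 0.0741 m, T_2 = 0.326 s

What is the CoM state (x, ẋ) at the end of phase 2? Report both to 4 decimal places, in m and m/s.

x = 0.1892, ẋ = 0.7487

phase 1: p=-0.3140, T=0.390, ωT=1.276977, cosh=1.932331, sinh=1.653452; start (x,ẋ)=(-0.139600, -0.108700) → end (x,ẋ)=(-0.031893, 0.734140)
phase 2: p=0.0741, T=0.326, ωT=1.067422, cosh=1.625883, sinh=1.281989; start (x,ẋ)=(-0.031893, 0.734140) → end (x,ẋ)=(0.189207, 0.748709)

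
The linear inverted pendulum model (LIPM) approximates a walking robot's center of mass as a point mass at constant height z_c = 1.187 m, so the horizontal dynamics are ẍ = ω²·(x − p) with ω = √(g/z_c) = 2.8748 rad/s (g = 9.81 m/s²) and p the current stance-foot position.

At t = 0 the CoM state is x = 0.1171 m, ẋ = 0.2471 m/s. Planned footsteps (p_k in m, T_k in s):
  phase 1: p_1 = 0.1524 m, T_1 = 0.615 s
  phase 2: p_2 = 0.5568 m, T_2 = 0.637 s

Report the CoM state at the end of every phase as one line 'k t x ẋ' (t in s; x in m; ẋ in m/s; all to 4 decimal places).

phase 1: p=0.1524, T=0.615, ωT=1.768002, cosh=3.014904, sinh=2.844231; start (x,ẋ)=(0.117100, 0.247100) → end (x,ẋ)=(0.290446, 0.456349)
phase 2: p=0.5568, T=0.637, ωT=1.831248, cosh=3.200941, sinh=3.040728; start (x,ẋ)=(0.290446, 0.456349) → end (x,ẋ)=(0.186906, -0.867580)

1 0.6150 0.2904 0.4563
2 1.2520 0.1869 -0.8676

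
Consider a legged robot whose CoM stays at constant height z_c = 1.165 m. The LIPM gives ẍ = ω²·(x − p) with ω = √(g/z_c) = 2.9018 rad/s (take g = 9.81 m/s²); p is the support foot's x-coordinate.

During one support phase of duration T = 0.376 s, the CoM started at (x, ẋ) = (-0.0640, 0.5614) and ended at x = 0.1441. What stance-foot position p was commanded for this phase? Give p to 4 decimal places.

ωT = 2.9018·0.376 = 1.091077; cosh(ωT) = 1.656667, sinh(ωT) = 1.320812
x(T) = p + (x₀−p)·cosh(ωT) + (ẋ₀/ω)·sinh(ωT) ⇒ p·(1 − cosh) = x(T) − x₀·cosh − (ẋ₀/ω)·sinh
numerator   = 0.1441 − (-0.0640)·1.656667 − (0.5614/2.9018)·1.320812 = -0.005406
denominator = 1 − 1.656667 = -0.656667
p = -0.005406 / -0.656667 = 0.0082

p = 0.0082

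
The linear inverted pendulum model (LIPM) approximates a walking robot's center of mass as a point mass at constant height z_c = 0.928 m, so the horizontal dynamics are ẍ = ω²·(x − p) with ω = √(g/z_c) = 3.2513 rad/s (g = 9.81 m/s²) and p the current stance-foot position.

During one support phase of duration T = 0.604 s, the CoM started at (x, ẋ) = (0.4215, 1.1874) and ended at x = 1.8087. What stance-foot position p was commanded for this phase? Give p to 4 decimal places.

ωT = 3.2513·0.604 = 1.963785; cosh(ωT) = 3.633288, sinh(ωT) = 3.492962
x(T) = p + (x₀−p)·cosh(ωT) + (ẋ₀/ω)·sinh(ωT) ⇒ p·(1 − cosh) = x(T) − x₀·cosh − (ẋ₀/ω)·sinh
numerator   = 1.8087 − (0.4215)·3.633288 − (1.1874/3.2513)·3.492962 = -0.998388
denominator = 1 − 3.633288 = -2.633288
p = -0.998388 / -2.633288 = 0.3791

p = 0.3791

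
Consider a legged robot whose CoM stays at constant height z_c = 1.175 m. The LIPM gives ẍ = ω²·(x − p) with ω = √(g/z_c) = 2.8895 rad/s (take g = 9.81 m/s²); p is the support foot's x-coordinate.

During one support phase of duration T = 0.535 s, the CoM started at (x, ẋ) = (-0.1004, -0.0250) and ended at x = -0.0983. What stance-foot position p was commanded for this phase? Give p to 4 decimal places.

ωT = 2.8895·0.535 = 1.545883; cosh(ωT) = 2.452617, sinh(ωT) = 2.239493
x(T) = p + (x₀−p)·cosh(ωT) + (ẋ₀/ω)·sinh(ωT) ⇒ p·(1 − cosh) = x(T) − x₀·cosh − (ẋ₀/ω)·sinh
numerator   = -0.0983 − (-0.1004)·2.452617 − (-0.0250/2.8895)·2.239493 = 0.167319
denominator = 1 − 2.452617 = -1.452617
p = 0.167319 / -1.452617 = -0.1152

p = -0.1152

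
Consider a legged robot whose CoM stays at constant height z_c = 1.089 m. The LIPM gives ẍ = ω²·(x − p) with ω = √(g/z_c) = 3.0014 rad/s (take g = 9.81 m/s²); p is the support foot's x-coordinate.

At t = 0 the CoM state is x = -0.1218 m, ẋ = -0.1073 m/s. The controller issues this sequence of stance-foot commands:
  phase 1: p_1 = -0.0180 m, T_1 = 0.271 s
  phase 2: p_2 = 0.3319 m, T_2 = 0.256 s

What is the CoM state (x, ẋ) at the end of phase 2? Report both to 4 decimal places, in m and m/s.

phase 1: p=-0.0180, T=0.271, ωT=0.813379, cosh=1.349437, sinh=0.906080; start (x,ẋ)=(-0.121800, -0.107300) → end (x,ẋ)=(-0.190464, -0.427080)
phase 2: p=0.3319, T=0.256, ωT=0.768358, cosh=1.309999, sinh=0.846225; start (x,ẋ)=(-0.190464, -0.427080) → end (x,ẋ)=(-0.472808, -1.886205)

x = -0.4728, ẋ = -1.8862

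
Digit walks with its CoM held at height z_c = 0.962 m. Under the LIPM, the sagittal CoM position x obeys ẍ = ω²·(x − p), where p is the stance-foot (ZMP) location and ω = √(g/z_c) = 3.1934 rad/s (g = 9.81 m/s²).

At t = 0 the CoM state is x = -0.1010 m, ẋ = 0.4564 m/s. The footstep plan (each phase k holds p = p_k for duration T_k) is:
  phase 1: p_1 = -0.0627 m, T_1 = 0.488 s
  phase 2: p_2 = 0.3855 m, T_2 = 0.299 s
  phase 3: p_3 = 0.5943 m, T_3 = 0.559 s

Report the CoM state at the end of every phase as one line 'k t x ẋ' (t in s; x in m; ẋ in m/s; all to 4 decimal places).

phase 1: p=-0.0627, T=0.488, ωT=1.558379, cosh=2.480796, sinh=2.270319; start (x,ẋ)=(-0.101000, 0.456400) → end (x,ẋ)=(0.166759, 0.854559)
phase 2: p=0.3855, T=0.299, ωT=0.954827, cosh=1.491549, sinh=1.106671; start (x,ẋ)=(0.166759, 0.854559) → end (x,ẋ)=(0.355384, 0.501577)
phase 3: p=0.5943, T=0.559, ωT=1.785111, cosh=3.064009, sinh=2.896230; start (x,ẋ)=(0.355384, 0.501577) → end (x,ẋ)=(0.317160, -0.672859)

1 0.4880 0.1668 0.8546
2 0.7870 0.3554 0.5016
3 1.3460 0.3172 -0.6729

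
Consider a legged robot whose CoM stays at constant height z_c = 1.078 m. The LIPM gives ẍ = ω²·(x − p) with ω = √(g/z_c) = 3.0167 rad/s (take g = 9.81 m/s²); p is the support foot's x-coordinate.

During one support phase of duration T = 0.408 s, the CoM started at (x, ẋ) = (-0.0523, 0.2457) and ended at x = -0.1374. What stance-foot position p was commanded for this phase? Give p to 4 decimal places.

ωT = 3.0167·0.408 = 1.230814; cosh(ωT) = 1.858035, sinh(ωT) = 1.565980
x(T) = p + (x₀−p)·cosh(ωT) + (ẋ₀/ω)·sinh(ωT) ⇒ p·(1 − cosh) = x(T) − x₀·cosh − (ẋ₀/ω)·sinh
numerator   = -0.1374 − (-0.0523)·1.858035 − (0.2457/3.0167)·1.565980 = -0.167769
denominator = 1 − 1.858035 = -0.858035
p = -0.167769 / -0.858035 = 0.1955

p = 0.1955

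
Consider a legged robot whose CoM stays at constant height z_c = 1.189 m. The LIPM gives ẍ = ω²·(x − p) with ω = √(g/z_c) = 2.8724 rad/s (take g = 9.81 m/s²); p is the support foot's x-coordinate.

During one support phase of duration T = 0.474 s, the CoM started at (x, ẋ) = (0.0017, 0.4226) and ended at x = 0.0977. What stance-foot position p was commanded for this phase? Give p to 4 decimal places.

p = 0.1613

ωT = 2.8724·0.474 = 1.361518; cosh(ωT) = 2.079191, sinh(ωT) = 1.822920
x(T) = p + (x₀−p)·cosh(ωT) + (ẋ₀/ω)·sinh(ωT) ⇒ p·(1 − cosh) = x(T) − x₀·cosh − (ẋ₀/ω)·sinh
numerator   = 0.0977 − (0.0017)·2.079191 − (0.4226/2.8724)·1.822920 = -0.174030
denominator = 1 − 2.079191 = -1.079191
p = -0.174030 / -1.079191 = 0.1613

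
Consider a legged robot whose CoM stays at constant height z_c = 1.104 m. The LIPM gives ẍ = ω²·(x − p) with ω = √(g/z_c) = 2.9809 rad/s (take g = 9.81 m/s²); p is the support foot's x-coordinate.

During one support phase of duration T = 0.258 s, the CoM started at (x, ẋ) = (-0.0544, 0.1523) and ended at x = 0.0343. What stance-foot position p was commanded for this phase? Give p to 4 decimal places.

ωT = 2.9809·0.258 = 0.769072; cosh(ωT) = 1.310603, sinh(ωT) = 0.847160
x(T) = p + (x₀−p)·cosh(ωT) + (ẋ₀/ω)·sinh(ωT) ⇒ p·(1 − cosh) = x(T) − x₀·cosh − (ẋ₀/ω)·sinh
numerator   = 0.0343 − (-0.0544)·1.310603 − (0.1523/2.9809)·0.847160 = 0.062314
denominator = 1 − 1.310603 = -0.310603
p = 0.062314 / -0.310603 = -0.2006

p = -0.2006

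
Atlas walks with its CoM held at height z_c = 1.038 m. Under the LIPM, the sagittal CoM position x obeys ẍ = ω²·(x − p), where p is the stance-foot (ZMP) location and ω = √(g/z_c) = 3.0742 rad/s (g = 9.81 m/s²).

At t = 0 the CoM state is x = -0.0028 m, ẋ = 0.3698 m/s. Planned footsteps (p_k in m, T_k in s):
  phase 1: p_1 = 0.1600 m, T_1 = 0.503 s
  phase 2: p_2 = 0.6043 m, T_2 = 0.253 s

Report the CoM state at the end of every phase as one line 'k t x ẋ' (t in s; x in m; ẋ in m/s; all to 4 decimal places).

phase 1: p=0.1600, T=0.503, ωT=1.546323, cosh=2.453603, sinh=2.240573; start (x,ẋ)=(-0.002800, 0.369800) → end (x,ẋ)=(0.030075, -0.214019)
phase 2: p=0.6043, T=0.253, ωT=0.777773, cosh=1.318023, sinh=0.858595; start (x,ẋ)=(0.030075, -0.214019) → end (x,ẋ)=(-0.212315, -1.797745)

1 0.5030 0.0301 -0.2140
2 0.7560 -0.2123 -1.7977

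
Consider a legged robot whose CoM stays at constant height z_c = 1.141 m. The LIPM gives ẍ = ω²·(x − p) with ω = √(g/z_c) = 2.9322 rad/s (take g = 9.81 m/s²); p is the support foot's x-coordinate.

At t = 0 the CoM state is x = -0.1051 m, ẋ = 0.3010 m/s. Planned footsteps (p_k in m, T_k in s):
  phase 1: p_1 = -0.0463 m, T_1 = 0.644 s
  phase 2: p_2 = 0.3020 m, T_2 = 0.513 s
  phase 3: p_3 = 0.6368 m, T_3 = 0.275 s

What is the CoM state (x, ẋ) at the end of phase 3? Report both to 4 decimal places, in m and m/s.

phase 1: p=-0.0463, T=0.644, ωT=1.888337, cosh=3.379846, sinh=3.228523; start (x,ẋ)=(-0.105100, 0.301000) → end (x,ẋ)=(0.086384, 0.460693)
phase 2: p=0.3020, T=0.513, ωT=1.504219, cosh=2.361413, sinh=2.139222; start (x,ẋ)=(0.086384, 0.460693) → end (x,ẋ)=(0.128945, -0.264595)
phase 3: p=0.6368, T=0.275, ωT=0.806355, cosh=1.343106, sinh=0.896623; start (x,ẋ)=(0.128945, -0.264595) → end (x,ẋ)=(-0.126212, -1.690570)

x = -0.1262, ẋ = -1.6906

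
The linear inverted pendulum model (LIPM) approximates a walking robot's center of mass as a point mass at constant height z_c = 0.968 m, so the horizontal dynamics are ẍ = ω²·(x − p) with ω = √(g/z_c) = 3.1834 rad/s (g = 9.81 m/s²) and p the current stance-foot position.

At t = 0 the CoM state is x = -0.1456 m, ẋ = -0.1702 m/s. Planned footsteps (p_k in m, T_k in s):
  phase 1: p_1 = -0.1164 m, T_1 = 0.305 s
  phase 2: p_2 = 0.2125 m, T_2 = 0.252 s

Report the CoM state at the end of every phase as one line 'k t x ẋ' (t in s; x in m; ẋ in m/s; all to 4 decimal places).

1 0.3050 -0.2209 -0.3620
2 0.5570 -0.4694 -1.7144

phase 1: p=-0.1164, T=0.305, ωT=0.970937, cosh=1.509573, sinh=1.130845; start (x,ẋ)=(-0.145600, -0.170200) → end (x,ẋ)=(-0.220940, -0.362047)
phase 2: p=0.2125, T=0.252, ωT=0.802217, cosh=1.339407, sinh=0.891073; start (x,ẋ)=(-0.220940, -0.362047) → end (x,ẋ)=(-0.469394, -1.714443)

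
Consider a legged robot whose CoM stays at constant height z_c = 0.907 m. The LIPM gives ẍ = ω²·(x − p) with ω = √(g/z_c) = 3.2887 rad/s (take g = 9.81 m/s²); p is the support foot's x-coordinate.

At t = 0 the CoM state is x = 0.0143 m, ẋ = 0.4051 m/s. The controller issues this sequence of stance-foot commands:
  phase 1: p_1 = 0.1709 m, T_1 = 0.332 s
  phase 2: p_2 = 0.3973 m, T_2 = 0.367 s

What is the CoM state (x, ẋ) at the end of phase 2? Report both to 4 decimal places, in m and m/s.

x = -0.1955, ẋ = -1.6346

phase 1: p=0.1709, T=0.332, ωT=1.091848, cosh=1.657686, sinh=1.322091; start (x,ẋ)=(0.014300, 0.405100) → end (x,ẋ)=(0.074161, -0.009362)
phase 2: p=0.3973, T=0.367, ωT=1.206953, cosh=1.821195, sinh=1.522087; start (x,ẋ)=(0.074161, -0.009362) → end (x,ẋ)=(-0.195532, -1.634585)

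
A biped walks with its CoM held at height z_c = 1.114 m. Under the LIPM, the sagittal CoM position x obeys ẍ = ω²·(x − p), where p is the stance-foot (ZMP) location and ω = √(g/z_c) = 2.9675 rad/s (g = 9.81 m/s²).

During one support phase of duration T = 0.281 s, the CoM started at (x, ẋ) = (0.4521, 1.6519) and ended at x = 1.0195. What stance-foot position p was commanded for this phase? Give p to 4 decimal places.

ωT = 2.9675·0.281 = 0.833867; cosh(ωT) = 1.368286, sinh(ωT) = 0.933920
x(T) = p + (x₀−p)·cosh(ωT) + (ẋ₀/ω)·sinh(ωT) ⇒ p·(1 − cosh) = x(T) − x₀·cosh − (ẋ₀/ω)·sinh
numerator   = 1.0195 − (0.4521)·1.368286 − (1.6519/2.9675)·0.933920 = -0.118981
denominator = 1 − 1.368286 = -0.368286
p = -0.118981 / -0.368286 = 0.3231

p = 0.3231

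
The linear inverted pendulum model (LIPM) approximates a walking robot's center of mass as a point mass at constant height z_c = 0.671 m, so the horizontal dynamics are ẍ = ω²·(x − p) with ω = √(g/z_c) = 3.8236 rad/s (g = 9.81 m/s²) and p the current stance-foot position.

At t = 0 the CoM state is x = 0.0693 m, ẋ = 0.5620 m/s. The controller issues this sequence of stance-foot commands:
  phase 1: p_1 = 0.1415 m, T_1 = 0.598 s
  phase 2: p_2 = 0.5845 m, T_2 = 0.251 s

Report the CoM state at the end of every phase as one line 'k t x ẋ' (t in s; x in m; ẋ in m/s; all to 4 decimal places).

phase 1: p=0.1415, T=0.598, ωT=2.286513, cosh=4.971091, sinh=4.869471; start (x,ẋ)=(0.069300, 0.562000) → end (x,ẋ)=(0.498311, 1.449468)
phase 2: p=0.5845, T=0.251, ωT=0.959724, cosh=1.496987, sinh=1.113988; start (x,ẋ)=(0.498311, 1.449468) → end (x,ẋ)=(0.877772, 1.802718)

1 0.5980 0.4983 1.4495
2 0.8490 0.8778 1.8027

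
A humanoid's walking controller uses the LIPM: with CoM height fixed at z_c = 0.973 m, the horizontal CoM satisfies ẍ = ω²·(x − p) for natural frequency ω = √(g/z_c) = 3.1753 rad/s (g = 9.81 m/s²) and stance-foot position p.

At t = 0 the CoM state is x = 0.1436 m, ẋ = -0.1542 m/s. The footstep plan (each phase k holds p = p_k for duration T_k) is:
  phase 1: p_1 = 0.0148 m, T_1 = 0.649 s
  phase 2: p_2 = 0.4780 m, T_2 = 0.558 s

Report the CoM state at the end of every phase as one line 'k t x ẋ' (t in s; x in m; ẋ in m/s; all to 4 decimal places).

1 0.6490 0.3411 0.9644
2 1.2070 0.9311 1.6767

phase 1: p=0.0148, T=0.649, ωT=2.060770, cosh=3.989684, sinh=3.862328; start (x,ẋ)=(0.143600, -0.154200) → end (x,ẋ)=(0.341108, 0.964400)
phase 2: p=0.4780, T=0.558, ωT=1.771817, cosh=3.025778, sinh=2.855755; start (x,ẋ)=(0.341108, 0.964400) → end (x,ẋ)=(0.931142, 1.676738)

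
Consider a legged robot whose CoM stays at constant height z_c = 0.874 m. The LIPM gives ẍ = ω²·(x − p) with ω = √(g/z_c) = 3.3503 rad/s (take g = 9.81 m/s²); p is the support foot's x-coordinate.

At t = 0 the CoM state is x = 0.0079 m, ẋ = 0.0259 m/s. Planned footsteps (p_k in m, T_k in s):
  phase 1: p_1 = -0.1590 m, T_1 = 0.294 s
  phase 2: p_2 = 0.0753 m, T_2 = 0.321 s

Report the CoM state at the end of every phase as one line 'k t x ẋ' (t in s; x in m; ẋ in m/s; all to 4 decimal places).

phase 1: p=-0.1590, T=0.294, ωT=0.984988, cosh=1.525612, sinh=1.152168; start (x,ẋ)=(0.007900, 0.025900) → end (x,ẋ)=(0.104532, 0.683766)
phase 2: p=0.0753, T=0.321, ωT=1.075446, cosh=1.636223, sinh=1.295078; start (x,ẋ)=(0.104532, 0.683766) → end (x,ẋ)=(0.387443, 1.245626)

1 0.2940 0.1045 0.6838
2 0.6150 0.3874 1.2456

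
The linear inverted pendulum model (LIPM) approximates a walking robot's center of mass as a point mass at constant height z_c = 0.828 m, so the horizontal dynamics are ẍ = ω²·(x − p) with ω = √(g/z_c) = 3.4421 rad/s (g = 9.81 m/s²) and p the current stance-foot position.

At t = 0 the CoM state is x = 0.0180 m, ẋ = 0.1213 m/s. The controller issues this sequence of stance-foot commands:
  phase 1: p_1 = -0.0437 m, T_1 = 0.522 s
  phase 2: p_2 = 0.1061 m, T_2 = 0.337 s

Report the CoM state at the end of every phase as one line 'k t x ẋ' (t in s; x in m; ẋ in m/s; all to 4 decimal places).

phase 1: p=-0.0437, T=0.522, ωT=1.796776, cosh=3.098004, sinh=2.932172; start (x,ẋ)=(0.018000, 0.121300) → end (x,ẋ)=(0.250777, 0.998515)
phase 2: p=0.1061, T=0.337, ωT=1.159988, cosh=1.751692, sinh=1.438202; start (x,ẋ)=(0.250777, 0.998515) → end (x,ẋ)=(0.776736, 2.465305)

1 0.5220 0.2508 0.9985
2 0.8590 0.7767 2.4653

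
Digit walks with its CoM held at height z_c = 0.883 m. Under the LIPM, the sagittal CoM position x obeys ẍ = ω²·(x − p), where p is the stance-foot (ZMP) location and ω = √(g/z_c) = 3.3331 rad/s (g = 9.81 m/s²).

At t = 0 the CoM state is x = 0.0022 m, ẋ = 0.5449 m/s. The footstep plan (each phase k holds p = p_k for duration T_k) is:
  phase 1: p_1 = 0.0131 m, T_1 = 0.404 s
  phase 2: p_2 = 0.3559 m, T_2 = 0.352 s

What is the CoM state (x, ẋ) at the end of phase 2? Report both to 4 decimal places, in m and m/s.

phase 1: p=0.0131, T=0.404, ωT=1.346572, cosh=2.052178, sinh=1.792048; start (x,ẋ)=(0.002200, 0.544900) → end (x,ẋ)=(0.283698, 1.053125)
phase 2: p=0.3559, T=0.352, ωT=1.173251, cosh=1.770922, sinh=1.461563; start (x,ẋ)=(0.283698, 1.053125) → end (x,ẋ)=(0.689831, 1.513268)

x = 0.6898, ẋ = 1.5133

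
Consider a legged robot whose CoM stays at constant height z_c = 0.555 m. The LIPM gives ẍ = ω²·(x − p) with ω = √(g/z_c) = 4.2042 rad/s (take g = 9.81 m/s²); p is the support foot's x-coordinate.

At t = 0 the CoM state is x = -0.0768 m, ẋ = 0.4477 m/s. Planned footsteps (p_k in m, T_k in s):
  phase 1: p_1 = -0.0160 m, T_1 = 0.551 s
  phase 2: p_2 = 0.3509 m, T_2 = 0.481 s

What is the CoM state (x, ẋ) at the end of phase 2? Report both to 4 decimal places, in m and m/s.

x = 0.6897, ẋ = 1.6376

phase 1: p=-0.0160, T=0.551, ωT=2.316514, cosh=5.119441, sinh=5.020824; start (x,ẋ)=(-0.076800, 0.447700) → end (x,ẋ)=(0.207399, 1.008574)
phase 2: p=0.3509, T=0.481, ωT=2.022220, cosh=3.843721, sinh=3.711359; start (x,ẋ)=(0.207399, 1.008574) → end (x,ẋ)=(0.689666, 1.637592)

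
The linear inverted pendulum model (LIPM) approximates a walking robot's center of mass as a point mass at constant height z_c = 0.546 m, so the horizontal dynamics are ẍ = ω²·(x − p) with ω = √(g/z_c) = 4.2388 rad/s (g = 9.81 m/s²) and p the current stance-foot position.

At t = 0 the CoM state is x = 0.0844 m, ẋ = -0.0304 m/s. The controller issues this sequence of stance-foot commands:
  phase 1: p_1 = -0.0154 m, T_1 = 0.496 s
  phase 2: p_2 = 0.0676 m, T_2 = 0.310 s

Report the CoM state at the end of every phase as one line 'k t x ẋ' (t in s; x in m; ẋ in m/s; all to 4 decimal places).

1 0.4960 0.3703 1.5794
2 0.8060 1.3146 5.3654

phase 1: p=-0.0154, T=0.496, ωT=2.102445, cosh=4.154158, sinh=4.032001; start (x,ẋ)=(0.084400, -0.030400) → end (x,ẋ)=(0.370268, 1.579380)
phase 2: p=0.0676, T=0.310, ωT=1.314028, cosh=1.994934, sinh=1.726198; start (x,ẋ)=(0.370268, 1.579380) → end (x,ẋ)=(1.314586, 5.365384)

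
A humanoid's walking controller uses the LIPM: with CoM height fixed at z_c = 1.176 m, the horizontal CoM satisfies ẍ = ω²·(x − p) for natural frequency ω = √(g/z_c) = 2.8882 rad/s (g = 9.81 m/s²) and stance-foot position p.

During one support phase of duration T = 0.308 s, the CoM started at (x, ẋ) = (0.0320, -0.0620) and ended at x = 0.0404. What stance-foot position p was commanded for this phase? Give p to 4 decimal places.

p = -0.0393

ωT = 2.8882·0.308 = 0.889566; cosh(ωT) = 1.422453, sinh(ωT) = 1.011619
x(T) = p + (x₀−p)·cosh(ωT) + (ẋ₀/ω)·sinh(ωT) ⇒ p·(1 − cosh) = x(T) − x₀·cosh − (ẋ₀/ω)·sinh
numerator   = 0.0404 − (0.0320)·1.422453 − (-0.0620/2.8882)·1.011619 = 0.016598
denominator = 1 − 1.422453 = -0.422453
p = 0.016598 / -0.422453 = -0.0393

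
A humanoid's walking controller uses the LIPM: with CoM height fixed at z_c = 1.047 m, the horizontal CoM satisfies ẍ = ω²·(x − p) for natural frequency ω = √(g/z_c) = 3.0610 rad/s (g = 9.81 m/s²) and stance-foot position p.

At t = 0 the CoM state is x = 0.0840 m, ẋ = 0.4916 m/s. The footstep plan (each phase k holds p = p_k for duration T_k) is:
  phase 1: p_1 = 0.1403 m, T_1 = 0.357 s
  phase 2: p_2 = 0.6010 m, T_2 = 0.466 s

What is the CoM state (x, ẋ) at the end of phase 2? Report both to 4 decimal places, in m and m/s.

x = 0.2255, ẋ = -0.7574

phase 1: p=0.1403, T=0.357, ωT=1.092777, cosh=1.658915, sinh=1.323630; start (x,ẋ)=(0.084000, 0.491600) → end (x,ẋ)=(0.259480, 0.587415)
phase 2: p=0.6010, T=0.466, ωT=1.426426, cosh=2.201978, sinh=1.961813; start (x,ẋ)=(0.259480, 0.587415) → end (x,ẋ)=(0.225458, -0.757391)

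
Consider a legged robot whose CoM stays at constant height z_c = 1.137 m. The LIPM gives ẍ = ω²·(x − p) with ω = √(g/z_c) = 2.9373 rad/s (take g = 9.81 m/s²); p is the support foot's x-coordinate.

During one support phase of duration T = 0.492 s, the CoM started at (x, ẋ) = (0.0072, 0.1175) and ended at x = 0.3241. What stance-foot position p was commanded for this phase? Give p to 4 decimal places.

p = -0.1839

ωT = 2.9373·0.492 = 1.445152; cosh(ωT) = 2.239103, sinh(ωT) = 2.003392
x(T) = p + (x₀−p)·cosh(ωT) + (ẋ₀/ω)·sinh(ωT) ⇒ p·(1 − cosh) = x(T) − x₀·cosh − (ẋ₀/ω)·sinh
numerator   = 0.3241 − (0.0072)·2.239103 − (0.1175/2.9373)·2.003392 = 0.227837
denominator = 1 − 2.239103 = -1.239103
p = 0.227837 / -1.239103 = -0.1839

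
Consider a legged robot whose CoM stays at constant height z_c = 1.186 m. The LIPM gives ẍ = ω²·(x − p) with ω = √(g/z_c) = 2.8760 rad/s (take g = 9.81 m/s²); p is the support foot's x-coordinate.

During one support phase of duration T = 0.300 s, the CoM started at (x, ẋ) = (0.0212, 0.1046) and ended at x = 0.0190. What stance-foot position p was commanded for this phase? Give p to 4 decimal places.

ωT = 2.8760·0.300 = 0.862800; cosh(ωT) = 1.395883, sinh(ωT) = 0.973904
x(T) = p + (x₀−p)·cosh(ωT) + (ẋ₀/ω)·sinh(ωT) ⇒ p·(1 − cosh) = x(T) − x₀·cosh − (ẋ₀/ω)·sinh
numerator   = 0.0190 − (0.0212)·1.395883 − (0.1046/2.8760)·0.973904 = -0.046014
denominator = 1 − 1.395883 = -0.395883
p = -0.046014 / -0.395883 = 0.1162

p = 0.1162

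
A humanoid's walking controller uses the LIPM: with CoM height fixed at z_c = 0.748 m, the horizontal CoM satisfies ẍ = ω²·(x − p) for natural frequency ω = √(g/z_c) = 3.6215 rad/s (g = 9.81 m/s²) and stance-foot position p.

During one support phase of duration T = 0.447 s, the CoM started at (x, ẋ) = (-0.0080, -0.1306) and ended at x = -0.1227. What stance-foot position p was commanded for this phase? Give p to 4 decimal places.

ωT = 3.6215·0.447 = 1.618811; cosh(ωT) = 2.622609, sinh(ωT) = 2.424474
x(T) = p + (x₀−p)·cosh(ωT) + (ẋ₀/ω)·sinh(ωT) ⇒ p·(1 − cosh) = x(T) − x₀·cosh − (ẋ₀/ω)·sinh
numerator   = -0.1227 − (-0.0080)·2.622609 − (-0.1306/3.6215)·2.424474 = -0.014287
denominator = 1 − 2.622609 = -1.622609
p = -0.014287 / -1.622609 = 0.0088

p = 0.0088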